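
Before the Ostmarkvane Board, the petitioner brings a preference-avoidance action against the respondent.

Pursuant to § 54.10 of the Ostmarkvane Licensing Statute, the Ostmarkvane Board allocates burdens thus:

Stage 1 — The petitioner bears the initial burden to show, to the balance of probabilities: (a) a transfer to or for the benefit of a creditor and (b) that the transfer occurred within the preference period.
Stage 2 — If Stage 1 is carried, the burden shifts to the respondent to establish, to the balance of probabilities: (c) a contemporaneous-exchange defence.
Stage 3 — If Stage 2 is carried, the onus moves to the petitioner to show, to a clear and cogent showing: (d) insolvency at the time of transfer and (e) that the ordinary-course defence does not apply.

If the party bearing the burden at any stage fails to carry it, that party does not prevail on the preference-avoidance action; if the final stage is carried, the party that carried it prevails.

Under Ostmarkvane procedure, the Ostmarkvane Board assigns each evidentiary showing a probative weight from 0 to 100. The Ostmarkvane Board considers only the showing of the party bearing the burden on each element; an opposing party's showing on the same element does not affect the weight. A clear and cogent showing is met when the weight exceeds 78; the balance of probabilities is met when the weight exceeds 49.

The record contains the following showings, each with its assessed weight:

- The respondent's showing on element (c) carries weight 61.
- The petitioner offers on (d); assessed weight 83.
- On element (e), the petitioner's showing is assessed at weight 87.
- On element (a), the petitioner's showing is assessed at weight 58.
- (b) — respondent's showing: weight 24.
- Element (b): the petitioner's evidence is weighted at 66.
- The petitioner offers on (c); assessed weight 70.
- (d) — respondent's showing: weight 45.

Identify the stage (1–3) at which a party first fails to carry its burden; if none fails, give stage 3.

Stage 1 — burden on petitioner; standard: the balance of probabilities (weight exceeds 49).
    (a): 58 > 49 [met]
    (b): 66 (respondent's 24 disregarded) > 49 [met]
  Stage 1 carried; the burden shifts to the respondent.
Stage 2 — burden on respondent; standard: the balance of probabilities (weight exceeds 49).
    (c): 61 (petitioner's 70 disregarded) > 49 [met]
  All elements met. The burden passes to the petitioner.
Stage 3 — burden on petitioner; standard: a clear and cogent showing (weight exceeds 78).
    (d): 83 (respondent's 45 disregarded) > 78 [met]
    (e): 87 > 78 [met]
  The petitioner carries the last stage.
Every stage carried; the petitioner prevails.

stage 3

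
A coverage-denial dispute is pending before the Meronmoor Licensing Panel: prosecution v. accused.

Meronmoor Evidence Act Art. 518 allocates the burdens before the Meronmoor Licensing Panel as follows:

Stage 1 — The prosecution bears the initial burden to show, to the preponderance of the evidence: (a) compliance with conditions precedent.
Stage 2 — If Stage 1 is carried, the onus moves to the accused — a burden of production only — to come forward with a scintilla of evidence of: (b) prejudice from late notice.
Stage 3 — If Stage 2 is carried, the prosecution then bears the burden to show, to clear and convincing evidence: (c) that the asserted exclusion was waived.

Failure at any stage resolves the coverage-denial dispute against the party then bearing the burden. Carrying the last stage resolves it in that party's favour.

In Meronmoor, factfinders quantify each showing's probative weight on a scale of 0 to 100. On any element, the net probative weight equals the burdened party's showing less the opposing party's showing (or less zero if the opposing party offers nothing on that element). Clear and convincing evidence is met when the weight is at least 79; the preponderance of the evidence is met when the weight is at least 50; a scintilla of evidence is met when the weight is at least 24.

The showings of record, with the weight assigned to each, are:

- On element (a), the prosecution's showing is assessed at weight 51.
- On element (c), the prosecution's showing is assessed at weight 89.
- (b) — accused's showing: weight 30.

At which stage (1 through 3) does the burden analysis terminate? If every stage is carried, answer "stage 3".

stage 3

Stage 1 (prosecution, the preponderance of the evidence, weight is at least 50): (a) 51 ≥ 50 — meets.
  All elements met. The burden passes to the accused.
Stage 2 (accused, a scintilla of evidence, weight is at least 24): (b) 30 ≥ 24 — meets.
  Stage 2 is satisfied; the onus moves to the prosecution.
Stage 3 (prosecution, clear and convincing evidence, weight is at least 79): (c) 89 ≥ 79 — meets.
  Stage 3 carried; the final stage is satisfied.
Every stage carried; the prosecution prevails.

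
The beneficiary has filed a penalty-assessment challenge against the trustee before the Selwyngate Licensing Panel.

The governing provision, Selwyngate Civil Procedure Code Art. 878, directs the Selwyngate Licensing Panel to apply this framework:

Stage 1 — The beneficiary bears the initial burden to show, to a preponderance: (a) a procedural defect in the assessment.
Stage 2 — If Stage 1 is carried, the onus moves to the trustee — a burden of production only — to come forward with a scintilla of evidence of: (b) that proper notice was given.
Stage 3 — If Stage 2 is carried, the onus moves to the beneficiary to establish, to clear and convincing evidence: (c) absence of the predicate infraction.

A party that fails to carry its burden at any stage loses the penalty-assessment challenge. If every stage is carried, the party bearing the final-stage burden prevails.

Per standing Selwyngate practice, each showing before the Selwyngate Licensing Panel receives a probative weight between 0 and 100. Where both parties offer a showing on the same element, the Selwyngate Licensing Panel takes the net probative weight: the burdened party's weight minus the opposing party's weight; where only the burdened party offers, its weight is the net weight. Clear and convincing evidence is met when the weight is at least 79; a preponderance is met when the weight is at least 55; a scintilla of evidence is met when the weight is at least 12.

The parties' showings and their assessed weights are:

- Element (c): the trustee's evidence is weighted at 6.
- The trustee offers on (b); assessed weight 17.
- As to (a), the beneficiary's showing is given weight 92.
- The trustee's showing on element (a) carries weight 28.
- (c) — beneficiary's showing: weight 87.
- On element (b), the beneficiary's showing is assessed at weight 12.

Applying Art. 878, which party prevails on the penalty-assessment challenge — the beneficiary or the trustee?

Stage 1 — burden on beneficiary; standard: a preponderance (weight is at least 55).
    (a): 92 − 28 = 64 ≥ 55 [met]
  Stage 1 is satisfied; the onus moves to the trustee.
Stage 2 — burden on trustee; standard: a scintilla of evidence (weight is at least 12).
    (b): 17 − 12 = 5 < 12 [not met]
  Stage 2 not carried; the trustee fails its burden.
The analysis ends at Stage 2; the beneficiary prevails.

beneficiary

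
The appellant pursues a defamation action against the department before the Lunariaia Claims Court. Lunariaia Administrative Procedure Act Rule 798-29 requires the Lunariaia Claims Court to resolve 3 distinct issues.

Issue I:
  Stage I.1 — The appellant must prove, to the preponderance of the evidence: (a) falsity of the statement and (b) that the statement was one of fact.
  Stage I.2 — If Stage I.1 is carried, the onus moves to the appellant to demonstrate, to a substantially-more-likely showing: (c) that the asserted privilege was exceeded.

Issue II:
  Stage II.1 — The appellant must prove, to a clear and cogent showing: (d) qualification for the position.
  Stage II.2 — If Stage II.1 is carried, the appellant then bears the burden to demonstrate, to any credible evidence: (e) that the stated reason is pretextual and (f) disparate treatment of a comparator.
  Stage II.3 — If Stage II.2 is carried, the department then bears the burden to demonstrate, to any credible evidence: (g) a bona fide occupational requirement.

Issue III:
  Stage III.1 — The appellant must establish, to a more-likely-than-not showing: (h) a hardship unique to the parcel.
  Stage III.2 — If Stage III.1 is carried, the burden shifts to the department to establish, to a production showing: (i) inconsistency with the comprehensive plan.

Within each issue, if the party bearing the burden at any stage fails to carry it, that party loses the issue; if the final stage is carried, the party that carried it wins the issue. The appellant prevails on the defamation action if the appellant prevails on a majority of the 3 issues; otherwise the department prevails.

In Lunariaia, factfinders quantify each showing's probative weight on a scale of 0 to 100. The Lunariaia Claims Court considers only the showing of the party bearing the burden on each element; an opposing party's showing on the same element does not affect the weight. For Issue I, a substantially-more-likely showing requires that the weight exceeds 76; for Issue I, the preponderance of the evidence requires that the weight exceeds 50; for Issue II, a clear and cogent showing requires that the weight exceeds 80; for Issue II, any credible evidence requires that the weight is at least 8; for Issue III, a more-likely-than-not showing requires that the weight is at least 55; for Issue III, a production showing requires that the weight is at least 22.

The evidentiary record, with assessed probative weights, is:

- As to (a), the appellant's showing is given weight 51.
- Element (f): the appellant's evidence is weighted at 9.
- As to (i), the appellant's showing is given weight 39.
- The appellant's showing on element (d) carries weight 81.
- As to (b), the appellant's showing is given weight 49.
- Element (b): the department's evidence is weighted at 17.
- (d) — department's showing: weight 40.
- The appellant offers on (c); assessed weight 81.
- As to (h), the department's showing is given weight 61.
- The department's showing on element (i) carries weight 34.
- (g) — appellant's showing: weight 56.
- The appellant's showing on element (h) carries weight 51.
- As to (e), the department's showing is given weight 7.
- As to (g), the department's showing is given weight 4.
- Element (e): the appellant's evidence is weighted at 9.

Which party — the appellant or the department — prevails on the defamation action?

department

— Issue I —
Stage I.1 — burden on appellant; standard: the preponderance of the evidence (weight exceeds 50).
    (a): 51 > 50 [met]
    (b): 49 (department's 17 disregarded) ≤ 50 [not met]
  Not every element is met, so the appellant fails to carry Stage I.1.
The analysis ends at Stage I.1; the department prevails on this issue.
— Issue II —
At Stage II.1 the appellant must meet a clear and cogent showing (weight exceeds 80): on (d) the weight is 81 (the department's 40 is given no effect), > 80, so (d) meets the standard.
  Stage II.1 carried; the burden remains with the appellant.
At Stage II.2 the appellant must meet any credible evidence (weight is at least 8): on (e) the weight is 9 (the department's 7 is given no effect), ≥ 8, so (e) meets the standard; on (f) the weight is 9, ≥ 8, so (f) meets the standard.
  Stage II.2 is satisfied; the onus moves to the department.
At Stage II.3 the department must meet any credible evidence (weight is at least 8): on (g) the weight is 4 (the appellant's 56 is given no effect), < 8, so (g) does not meet the standard.
  Not every element is met, so the department fails to carry Stage II.3.
The analysis ends at Stage II.3; the appellant prevails on this issue.
— Issue III —
Stage III.1 — burden on appellant; standard: a more-likely-than-not showing (weight is at least 55).
    (h): 51 (department's 61 disregarded) < 55 [not met]
  Stage III.1 not carried; the appellant fails its burden.
The analysis ends at Stage III.1; the department prevails on this issue.
Per-issue: Issue I → department; Issue II → appellant; Issue III → department. The appellant must prevail on a majority of issues; overall, the department prevails.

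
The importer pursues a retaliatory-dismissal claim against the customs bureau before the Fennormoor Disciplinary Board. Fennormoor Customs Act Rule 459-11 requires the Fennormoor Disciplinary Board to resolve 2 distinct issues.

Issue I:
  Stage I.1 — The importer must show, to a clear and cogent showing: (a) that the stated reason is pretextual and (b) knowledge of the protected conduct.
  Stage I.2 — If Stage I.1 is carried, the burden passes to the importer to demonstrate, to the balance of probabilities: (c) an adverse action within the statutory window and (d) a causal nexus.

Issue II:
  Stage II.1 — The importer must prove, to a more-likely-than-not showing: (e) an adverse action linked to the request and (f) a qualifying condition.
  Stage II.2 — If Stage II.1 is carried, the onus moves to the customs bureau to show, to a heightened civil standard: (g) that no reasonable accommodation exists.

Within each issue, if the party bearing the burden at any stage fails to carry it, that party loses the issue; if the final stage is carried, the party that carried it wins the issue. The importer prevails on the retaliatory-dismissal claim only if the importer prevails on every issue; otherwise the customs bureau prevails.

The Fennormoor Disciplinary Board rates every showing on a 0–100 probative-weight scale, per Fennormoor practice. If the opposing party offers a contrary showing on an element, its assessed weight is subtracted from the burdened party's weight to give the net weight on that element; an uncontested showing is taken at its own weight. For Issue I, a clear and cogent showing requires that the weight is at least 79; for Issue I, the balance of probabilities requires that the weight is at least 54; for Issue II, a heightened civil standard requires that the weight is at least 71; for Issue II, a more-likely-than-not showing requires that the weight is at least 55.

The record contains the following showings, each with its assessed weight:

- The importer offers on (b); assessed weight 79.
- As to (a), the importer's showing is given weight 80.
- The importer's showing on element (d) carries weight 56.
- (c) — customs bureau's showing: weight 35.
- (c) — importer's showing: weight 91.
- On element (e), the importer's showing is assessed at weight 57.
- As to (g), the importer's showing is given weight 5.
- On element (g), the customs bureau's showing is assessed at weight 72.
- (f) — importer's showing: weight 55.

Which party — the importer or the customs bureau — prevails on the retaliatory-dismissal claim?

importer

— Issue I —
Stage I.1 — burden on importer; standard: a clear and cogent showing (weight is at least 79).
    (a): 80 ≥ 79 [met]
    (b): 79 ≥ 79 [met]
  All elements met. The importer retains the burden for Stage I.2.
Stage I.2 — burden on importer; standard: the balance of probabilities (weight is at least 54).
    (c): 91 − 35 = 56 ≥ 54 [met]
    (d): 56 ≥ 54 [met]
  Stage I.2 carried; the final stage is satisfied.
All stages carried — the importer prevails on this issue.
— Issue II —
Stage II.1 (importer, a more-likely-than-not showing, weight is at least 55): (e) 57 ≥ 55 — meets; (f) 55 ≥ 55 — meets.
  All elements met. The burden passes to the customs bureau.
Stage II.2 (customs bureau, a heightened civil standard, weight is at least 71): (g) net 72−5=67 < 71 — fails.
  Stage II.2 not carried; the customs bureau fails its burden.
The analysis ends at Stage II.2; the importer prevails on this issue.
Per-issue: Issue I → importer; Issue II → importer. The importer must prevail on every issue; overall, the importer prevails.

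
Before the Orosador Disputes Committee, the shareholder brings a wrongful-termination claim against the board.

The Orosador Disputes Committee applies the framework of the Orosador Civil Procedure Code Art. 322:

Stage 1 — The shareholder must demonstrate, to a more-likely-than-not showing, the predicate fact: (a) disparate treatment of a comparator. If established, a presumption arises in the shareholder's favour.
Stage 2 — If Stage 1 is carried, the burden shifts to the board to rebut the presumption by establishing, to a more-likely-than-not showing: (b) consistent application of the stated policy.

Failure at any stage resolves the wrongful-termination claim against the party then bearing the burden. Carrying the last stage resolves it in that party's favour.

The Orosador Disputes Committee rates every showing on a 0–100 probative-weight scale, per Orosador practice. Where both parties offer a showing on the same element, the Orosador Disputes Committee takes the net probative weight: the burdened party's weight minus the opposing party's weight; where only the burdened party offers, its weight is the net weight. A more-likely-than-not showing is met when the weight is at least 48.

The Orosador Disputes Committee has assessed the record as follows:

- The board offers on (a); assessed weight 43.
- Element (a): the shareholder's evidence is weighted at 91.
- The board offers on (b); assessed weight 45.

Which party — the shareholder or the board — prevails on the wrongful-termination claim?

shareholder

Stage 1 — burden on shareholder; standard: a more-likely-than-not showing (weight is at least 48).
    (a): 91 − 43 = 48 ≥ 48 [met]
  The shareholder carries Stage 1; the board now bears the burden.
Stage 2 — burden on board; standard: a more-likely-than-not showing (weight is at least 48).
    (b): 45 < 48 [not met]
  Not every element is met, so the board fails to carry Stage 2.
The shareholder prevails.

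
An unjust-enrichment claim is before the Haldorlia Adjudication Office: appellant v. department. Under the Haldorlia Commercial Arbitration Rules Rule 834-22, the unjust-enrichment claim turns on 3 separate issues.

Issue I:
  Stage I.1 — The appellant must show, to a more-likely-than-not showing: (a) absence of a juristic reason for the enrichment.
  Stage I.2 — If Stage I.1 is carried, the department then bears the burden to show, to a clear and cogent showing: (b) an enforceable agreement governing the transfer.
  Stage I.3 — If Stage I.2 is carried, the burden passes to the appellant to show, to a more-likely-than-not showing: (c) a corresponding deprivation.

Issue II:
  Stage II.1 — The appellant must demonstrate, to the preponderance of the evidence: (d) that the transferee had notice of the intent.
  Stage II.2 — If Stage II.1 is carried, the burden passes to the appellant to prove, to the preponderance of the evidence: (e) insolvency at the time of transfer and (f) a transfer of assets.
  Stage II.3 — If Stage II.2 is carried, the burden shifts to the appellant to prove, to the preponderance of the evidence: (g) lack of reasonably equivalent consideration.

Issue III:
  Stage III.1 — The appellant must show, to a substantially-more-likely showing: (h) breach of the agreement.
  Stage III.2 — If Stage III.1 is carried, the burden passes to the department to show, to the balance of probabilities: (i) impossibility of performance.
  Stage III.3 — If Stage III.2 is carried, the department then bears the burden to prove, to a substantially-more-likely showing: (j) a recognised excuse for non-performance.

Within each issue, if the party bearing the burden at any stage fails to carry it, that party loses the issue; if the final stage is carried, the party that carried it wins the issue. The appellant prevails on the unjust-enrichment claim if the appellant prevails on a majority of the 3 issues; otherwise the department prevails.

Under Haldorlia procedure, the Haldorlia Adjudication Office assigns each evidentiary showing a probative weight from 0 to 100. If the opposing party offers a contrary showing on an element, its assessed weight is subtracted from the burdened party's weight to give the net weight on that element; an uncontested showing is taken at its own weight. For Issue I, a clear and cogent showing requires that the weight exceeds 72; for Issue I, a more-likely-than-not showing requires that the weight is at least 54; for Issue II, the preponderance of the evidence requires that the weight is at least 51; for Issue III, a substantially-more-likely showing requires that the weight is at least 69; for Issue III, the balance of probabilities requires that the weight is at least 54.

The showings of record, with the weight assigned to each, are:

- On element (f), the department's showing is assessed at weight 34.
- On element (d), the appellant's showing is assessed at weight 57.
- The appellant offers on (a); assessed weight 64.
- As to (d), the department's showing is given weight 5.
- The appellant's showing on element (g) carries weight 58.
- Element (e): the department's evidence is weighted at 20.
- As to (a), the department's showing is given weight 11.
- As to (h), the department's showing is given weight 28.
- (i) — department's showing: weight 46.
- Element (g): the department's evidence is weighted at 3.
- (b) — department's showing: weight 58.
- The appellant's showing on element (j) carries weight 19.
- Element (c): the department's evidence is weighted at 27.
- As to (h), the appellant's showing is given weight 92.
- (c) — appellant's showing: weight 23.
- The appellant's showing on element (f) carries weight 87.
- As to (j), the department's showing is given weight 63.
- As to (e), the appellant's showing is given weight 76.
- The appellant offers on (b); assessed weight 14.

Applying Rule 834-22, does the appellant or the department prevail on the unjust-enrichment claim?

department

— Issue I —
Stage I.1 (appellant, a more-likely-than-not showing, weight is at least 54): (a) net 64−11=53 < 54 — fails.
  Not every element is met, so the appellant fails to carry Stage I.1.
The department prevails on this issue.
— Issue II —
Stage II.1 (appellant, the preponderance of the evidence, weight is at least 51): (d) net 57−5=52 ≥ 51 — meets.
  Stage II.1 carried; the burden remains with the appellant.
Stage II.2 (appellant, the preponderance of the evidence, weight is at least 51): (e) net 76−20=56 ≥ 51 — meets; (f) net 87−34=53 ≥ 51 — meets.
  All elements met. The appellant retains the burden for Stage II.3.
Stage II.3 (appellant, the preponderance of the evidence, weight is at least 51): (g) net 58−3=55 ≥ 51 — meets.
  The appellant carries the last stage.
Every stage carried; the appellant prevails on this issue.
— Issue III —
Stage III.1 (appellant, a substantially-more-likely showing, weight is at least 69): (h) net 92−28=64 < 69 — fails.
  Not every element is met, so the appellant fails to carry Stage III.1.
So the department prevails on this issue.
Per-issue: Issue I → department; Issue II → appellant; Issue III → department. The appellant must prevail on a majority of issues; overall, the department prevails.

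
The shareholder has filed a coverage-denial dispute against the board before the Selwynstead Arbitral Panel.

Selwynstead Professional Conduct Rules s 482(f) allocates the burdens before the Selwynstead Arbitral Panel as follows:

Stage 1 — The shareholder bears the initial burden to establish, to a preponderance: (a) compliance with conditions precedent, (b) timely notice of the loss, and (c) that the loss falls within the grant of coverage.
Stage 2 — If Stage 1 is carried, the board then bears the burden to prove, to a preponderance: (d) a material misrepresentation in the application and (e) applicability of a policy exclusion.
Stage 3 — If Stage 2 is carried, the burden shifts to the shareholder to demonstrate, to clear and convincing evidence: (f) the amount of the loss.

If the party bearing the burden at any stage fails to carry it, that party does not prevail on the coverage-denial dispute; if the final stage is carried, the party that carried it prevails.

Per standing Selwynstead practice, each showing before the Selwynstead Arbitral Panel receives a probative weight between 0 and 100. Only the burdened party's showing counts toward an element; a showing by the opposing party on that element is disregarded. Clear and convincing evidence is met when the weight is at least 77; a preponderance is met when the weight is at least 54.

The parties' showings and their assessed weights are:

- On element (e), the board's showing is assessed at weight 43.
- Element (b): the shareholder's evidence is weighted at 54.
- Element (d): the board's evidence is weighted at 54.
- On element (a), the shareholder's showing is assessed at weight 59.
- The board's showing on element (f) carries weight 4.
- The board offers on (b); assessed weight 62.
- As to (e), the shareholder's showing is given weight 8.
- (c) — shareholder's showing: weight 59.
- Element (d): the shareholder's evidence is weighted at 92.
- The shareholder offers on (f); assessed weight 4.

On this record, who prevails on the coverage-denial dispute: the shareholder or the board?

shareholder

At Stage 1 the shareholder must meet a preponderance (weight is at least 54): on (a) the weight is 59, ≥ 54, so (a) meets the standard; on (b) the weight is 54 (the board's 62 is given no effect), which does reach 54, so (b) meets the standard; on (c) the weight is 59, which does reach 54, so (c) meets the standard.
  The shareholder carries Stage 1; the board now bears the burden.
At Stage 2 the board must meet a preponderance (weight is at least 54): on (d) the weight is 54 (the shareholder's 92 is given no effect), which does reach 54, so (d) meets the standard; on (e) the weight is 43 (the shareholder's 8 is given no effect), which does not reach 54, so (e) does not meet the standard.
  Stage 2 not carried; the board fails its burden.
The shareholder prevails.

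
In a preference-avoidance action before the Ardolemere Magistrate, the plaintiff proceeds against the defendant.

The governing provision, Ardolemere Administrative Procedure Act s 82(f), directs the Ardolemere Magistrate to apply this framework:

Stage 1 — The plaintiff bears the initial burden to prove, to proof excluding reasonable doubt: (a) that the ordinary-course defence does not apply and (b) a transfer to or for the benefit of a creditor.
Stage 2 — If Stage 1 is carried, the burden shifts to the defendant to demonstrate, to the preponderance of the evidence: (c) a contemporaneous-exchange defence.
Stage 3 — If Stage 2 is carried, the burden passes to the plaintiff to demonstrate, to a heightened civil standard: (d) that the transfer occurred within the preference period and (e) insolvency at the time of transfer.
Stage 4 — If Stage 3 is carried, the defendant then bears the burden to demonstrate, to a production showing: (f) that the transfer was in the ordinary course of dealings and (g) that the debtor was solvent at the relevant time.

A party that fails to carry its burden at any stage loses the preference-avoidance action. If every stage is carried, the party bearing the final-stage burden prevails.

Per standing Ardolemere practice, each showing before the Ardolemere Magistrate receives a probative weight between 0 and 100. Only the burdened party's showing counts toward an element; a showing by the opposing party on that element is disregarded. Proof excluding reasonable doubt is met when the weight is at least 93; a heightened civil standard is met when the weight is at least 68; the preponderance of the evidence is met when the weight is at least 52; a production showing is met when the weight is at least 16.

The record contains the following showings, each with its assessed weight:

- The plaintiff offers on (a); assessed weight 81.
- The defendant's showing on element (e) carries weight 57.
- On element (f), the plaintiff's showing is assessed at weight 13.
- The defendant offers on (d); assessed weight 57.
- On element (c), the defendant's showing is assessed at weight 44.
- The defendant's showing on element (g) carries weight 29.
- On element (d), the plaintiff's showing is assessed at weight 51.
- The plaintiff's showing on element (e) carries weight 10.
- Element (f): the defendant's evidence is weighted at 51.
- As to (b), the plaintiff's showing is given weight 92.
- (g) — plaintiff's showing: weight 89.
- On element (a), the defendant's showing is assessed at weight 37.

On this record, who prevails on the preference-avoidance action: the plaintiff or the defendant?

At Stage 1 the plaintiff must meet proof excluding reasonable doubt (weight is at least 93): on (a) the weight is 81 (the defendant's 37 is given no effect), < 93, so (a) does not meet the standard; on (b) the weight is 92, which does not reach 93, so (b) does not meet the standard.
  Stage 1 not carried; the plaintiff fails its burden.
The analysis ends at Stage 1; the defendant prevails.

defendant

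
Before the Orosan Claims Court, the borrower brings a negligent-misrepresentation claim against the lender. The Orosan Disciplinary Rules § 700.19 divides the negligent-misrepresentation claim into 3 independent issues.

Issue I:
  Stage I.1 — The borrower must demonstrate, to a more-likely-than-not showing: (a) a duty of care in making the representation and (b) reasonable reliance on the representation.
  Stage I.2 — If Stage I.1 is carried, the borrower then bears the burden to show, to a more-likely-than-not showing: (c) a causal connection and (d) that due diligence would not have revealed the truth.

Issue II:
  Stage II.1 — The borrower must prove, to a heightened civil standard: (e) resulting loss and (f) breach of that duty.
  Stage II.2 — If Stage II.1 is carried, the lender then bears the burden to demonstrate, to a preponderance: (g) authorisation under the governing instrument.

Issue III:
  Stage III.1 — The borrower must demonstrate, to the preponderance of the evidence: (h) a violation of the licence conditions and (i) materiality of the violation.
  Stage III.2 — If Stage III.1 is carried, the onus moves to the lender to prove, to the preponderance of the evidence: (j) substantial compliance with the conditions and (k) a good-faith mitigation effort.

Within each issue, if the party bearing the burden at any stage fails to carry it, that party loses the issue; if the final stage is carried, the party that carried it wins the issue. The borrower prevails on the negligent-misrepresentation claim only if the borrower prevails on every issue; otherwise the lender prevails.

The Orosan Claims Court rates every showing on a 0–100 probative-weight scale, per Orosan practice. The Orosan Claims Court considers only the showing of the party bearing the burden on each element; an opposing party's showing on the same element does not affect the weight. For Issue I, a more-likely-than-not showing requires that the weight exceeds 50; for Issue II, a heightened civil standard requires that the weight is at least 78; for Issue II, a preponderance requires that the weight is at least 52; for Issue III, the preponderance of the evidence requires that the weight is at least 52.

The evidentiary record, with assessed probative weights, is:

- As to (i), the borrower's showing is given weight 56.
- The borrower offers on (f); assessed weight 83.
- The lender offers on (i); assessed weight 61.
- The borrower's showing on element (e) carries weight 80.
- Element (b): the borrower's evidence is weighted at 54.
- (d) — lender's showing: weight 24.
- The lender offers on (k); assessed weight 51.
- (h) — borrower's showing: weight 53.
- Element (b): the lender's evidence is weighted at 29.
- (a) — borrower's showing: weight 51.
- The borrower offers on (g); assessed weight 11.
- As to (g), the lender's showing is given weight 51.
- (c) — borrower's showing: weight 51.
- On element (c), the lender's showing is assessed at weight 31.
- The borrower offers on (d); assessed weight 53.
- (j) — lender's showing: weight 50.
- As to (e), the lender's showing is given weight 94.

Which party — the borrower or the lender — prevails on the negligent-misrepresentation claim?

borrower

— Issue I —
Stage I.1 — burden on borrower; standard: a more-likely-than-not showing (weight exceeds 50).
    (a): 51 > 50 [met]
    (b): 54 (lender's 29 disregarded) > 50 [met]
  Stage I.1 carried; the burden remains with the borrower.
Stage I.2 — burden on borrower; standard: a more-likely-than-not showing (weight exceeds 50).
    (c): 51 (lender's 31 disregarded) > 50 [met]
    (d): 53 (lender's 24 disregarded) > 50 [met]
  All elements met at the final stage.
Every stage carried; the borrower prevails on this issue.
— Issue II —
Stage II.1 (borrower, a heightened civil standard, weight is at least 78): (e) 80 (lender's 94 disregarded) ≥ 78 — meets; (f) 83 ≥ 78 — meets.
  The borrower carries Stage II.1; the lender now bears the burden.
Stage II.2 (lender, a preponderance, weight is at least 52): (g) 51 (borrower's 11 disregarded) < 52 — fails.
  Stage II.2 not carried; the lender fails its burden.
The borrower prevails on this issue.
— Issue III —
At Stage III.1 the borrower must meet the preponderance of the evidence (weight is at least 52): on (h) the weight is 53, ≥ 52, so (h) meets the standard; on (i) the weight is 56 (the lender's 61 is given no effect), which does reach 52, so (i) meets the standard.
  All elements met. The burden passes to the lender.
At Stage III.2 the lender must meet the preponderance of the evidence (weight is at least 52): on (j) the weight is 50, < 52, so (j) does not meet the standard; on (k) the weight is 51, which does not reach 52, so (k) does not meet the standard.
  Stage III.2 not carried; the lender fails its burden.
The analysis ends at Stage III.2; the borrower prevails on this issue.
Per-issue: Issue I → borrower; Issue II → borrower; Issue III → borrower. The borrower must prevail on every issue; overall, the borrower prevails.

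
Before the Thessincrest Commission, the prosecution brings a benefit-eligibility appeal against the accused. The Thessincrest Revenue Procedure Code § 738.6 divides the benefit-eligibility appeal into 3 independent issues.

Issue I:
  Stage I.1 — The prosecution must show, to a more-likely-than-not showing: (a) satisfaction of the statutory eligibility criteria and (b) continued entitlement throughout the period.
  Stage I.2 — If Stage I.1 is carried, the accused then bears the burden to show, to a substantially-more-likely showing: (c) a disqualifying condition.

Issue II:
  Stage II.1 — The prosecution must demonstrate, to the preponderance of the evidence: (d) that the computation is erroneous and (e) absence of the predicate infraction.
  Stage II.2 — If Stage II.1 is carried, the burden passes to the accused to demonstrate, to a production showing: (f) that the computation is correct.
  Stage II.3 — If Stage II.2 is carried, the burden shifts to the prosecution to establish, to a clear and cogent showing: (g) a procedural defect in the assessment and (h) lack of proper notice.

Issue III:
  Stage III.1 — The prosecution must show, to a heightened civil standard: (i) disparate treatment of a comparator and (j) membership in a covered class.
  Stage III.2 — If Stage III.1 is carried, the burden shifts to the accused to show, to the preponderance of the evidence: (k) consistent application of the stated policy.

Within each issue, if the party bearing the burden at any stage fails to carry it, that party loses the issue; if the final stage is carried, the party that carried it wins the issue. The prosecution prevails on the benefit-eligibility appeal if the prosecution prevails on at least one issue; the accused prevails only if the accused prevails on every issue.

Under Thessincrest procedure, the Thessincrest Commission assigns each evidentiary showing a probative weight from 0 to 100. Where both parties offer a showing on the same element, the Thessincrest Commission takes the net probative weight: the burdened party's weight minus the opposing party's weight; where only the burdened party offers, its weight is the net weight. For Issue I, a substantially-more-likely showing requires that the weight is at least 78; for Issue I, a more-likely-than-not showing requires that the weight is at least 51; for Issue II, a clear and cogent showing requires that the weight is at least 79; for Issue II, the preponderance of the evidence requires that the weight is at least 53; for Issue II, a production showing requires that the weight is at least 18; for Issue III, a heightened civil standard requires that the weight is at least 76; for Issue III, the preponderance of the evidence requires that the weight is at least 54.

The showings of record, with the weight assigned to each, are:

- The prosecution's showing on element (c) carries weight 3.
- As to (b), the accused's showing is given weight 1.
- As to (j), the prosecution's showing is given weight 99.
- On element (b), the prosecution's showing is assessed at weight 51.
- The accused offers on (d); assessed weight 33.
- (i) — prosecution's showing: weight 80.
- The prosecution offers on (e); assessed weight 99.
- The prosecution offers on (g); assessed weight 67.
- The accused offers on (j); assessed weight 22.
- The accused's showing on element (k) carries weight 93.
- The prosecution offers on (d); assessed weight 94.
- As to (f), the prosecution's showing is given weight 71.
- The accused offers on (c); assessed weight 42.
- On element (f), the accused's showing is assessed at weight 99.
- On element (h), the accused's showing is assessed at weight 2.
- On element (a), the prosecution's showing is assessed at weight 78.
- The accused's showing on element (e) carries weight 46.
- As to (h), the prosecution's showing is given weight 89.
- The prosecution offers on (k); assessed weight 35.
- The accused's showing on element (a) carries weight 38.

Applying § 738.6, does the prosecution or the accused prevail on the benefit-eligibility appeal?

accused

— Issue I —
Stage I.1 — burden on prosecution; standard: a more-likely-than-not showing (weight is at least 51).
    (a): 78 − 38 = 40 < 51 [not met]
    (b): 51 − 1 = 50 < 51 [not met]
  Stage I.1 not carried; the prosecution fails its burden.
The accused prevails on this issue.
— Issue II —
Stage II.1 — burden on prosecution; standard: the preponderance of the evidence (weight is at least 53).
    (d): 94 − 33 = 61 ≥ 53 [met]
    (e): 99 − 46 = 53 ≥ 53 [met]
  Stage II.1 carried; the burden shifts to the accused.
Stage II.2 — burden on accused; standard: a production showing (weight is at least 18).
    (f): 99 − 71 = 28 ≥ 18 [met]
  Stage II.2 carried; the burden shifts to the prosecution.
Stage II.3 — burden on prosecution; standard: a clear and cogent showing (weight is at least 79).
    (g): 67 < 79 [not met]
    (h): 89 − 2 = 87 ≥ 79 [met]
  Stage II.3 not carried; the prosecution fails its burden.
So the accused prevails on this issue.
— Issue III —
At Stage III.1 the prosecution must meet a heightened civil standard (weight is at least 76): on (i) the weight is 80, which does reach 76, so (i) meets the standard; on (j) the weight is 99 less the opposing 22 gives net 77, which does reach 76, so (j) meets the standard.
  Stage III.1 carried; the burden shifts to the accused.
At Stage III.2 the accused must meet the preponderance of the evidence (weight is at least 54): on (k) the weight is 93 less the opposing 35 gives net 58, ≥ 54, so (k) meets the standard.
  All elements met at the final stage.
With every stage satisfied, the accused prevails on this issue.
Per-issue: Issue I → accused; Issue II → accused; Issue III → accused. The prosecution must prevail on at least one issue; overall, the accused prevails.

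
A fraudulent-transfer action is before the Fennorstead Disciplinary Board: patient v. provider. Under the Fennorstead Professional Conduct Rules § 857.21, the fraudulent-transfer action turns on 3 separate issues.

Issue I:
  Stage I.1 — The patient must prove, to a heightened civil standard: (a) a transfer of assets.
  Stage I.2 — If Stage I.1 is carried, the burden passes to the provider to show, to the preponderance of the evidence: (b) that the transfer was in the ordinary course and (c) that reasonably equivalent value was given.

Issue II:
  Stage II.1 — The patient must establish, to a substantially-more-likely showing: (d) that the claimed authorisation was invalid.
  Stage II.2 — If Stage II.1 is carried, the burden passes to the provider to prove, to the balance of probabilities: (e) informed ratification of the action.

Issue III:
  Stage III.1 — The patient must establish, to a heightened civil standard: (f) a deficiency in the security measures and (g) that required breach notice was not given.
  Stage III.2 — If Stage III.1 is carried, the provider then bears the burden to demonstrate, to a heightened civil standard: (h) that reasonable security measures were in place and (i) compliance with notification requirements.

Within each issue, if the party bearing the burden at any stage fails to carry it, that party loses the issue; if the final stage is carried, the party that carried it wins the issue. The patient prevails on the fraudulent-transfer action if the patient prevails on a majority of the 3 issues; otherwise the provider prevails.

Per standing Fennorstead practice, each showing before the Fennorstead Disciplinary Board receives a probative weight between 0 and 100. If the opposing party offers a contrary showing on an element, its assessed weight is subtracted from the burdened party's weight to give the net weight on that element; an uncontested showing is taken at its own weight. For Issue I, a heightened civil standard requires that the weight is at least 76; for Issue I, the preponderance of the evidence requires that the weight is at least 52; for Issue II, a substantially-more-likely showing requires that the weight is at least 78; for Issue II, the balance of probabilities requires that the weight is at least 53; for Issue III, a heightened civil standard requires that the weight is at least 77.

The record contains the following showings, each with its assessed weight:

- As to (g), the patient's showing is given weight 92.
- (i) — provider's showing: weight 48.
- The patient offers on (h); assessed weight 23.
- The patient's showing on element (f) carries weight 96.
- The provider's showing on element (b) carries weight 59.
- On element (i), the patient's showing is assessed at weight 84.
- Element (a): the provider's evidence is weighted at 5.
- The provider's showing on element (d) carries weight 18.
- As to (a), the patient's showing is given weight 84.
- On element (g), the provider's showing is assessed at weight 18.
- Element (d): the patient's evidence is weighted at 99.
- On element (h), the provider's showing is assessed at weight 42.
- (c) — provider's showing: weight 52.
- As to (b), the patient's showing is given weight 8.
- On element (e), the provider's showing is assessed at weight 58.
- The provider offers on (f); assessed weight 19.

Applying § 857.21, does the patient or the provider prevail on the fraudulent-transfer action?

provider

— Issue I —
Stage I.1 (patient, a heightened civil standard, weight is at least 76): (a) net 84−5=79 ≥ 76 — meets.
  Stage I.1 carried; the burden shifts to the provider.
Stage I.2 (provider, the preponderance of the evidence, weight is at least 52): (b) net 59−8=51 < 52 — fails; (c) 52 ≥ 52 — meets.
  Stage I.2 not carried; the provider fails its burden.
The patient prevails on this issue.
— Issue II —
Stage II.1 — burden on patient; standard: a substantially-more-likely showing (weight is at least 78).
    (d): 99 − 18 = 81 ≥ 78 [met]
  Stage II.1 carried; the burden shifts to the provider.
Stage II.2 — burden on provider; standard: the balance of probabilities (weight is at least 53).
    (e): 58 ≥ 53 [met]
  Stage II.2 carried; the final stage is satisfied.
All stages carried — the provider prevails on this issue.
— Issue III —
Stage III.1 — burden on patient; standard: a heightened civil standard (weight is at least 77).
    (f): 96 − 19 = 77 ≥ 77 [met]
    (g): 92 − 18 = 74 < 77 [not met]
  Not every element is met, so the patient fails to carry Stage III.1.
The provider prevails on this issue.
Per-issue: Issue I → patient; Issue II → provider; Issue III → provider. The patient must prevail on a majority of issues; overall, the provider prevails.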